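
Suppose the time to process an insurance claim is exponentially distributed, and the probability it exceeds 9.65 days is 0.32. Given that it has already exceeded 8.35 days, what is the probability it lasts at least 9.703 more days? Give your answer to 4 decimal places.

0.3180

From e^(−λ·9.65) = 0.32, λ = −ln(0.32)/9.65 = 0.118076.
Memoryless: P(X > 8.35+9.703 | X > 8.35) = P(X > 9.703) = e^(−0.118076·9.703) ≈ 0.3180.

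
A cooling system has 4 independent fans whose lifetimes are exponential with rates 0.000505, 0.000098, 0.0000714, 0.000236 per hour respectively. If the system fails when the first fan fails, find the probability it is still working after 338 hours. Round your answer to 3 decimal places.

The time to first failure is exponential with rate Σλ = 0.000505 + 0.000098 + 0.0000714 + 0.000236 = 0.0009104.
P(min > 338) = e^(−0.0009104·338) = e^(−0.30772) ≈ 0.735.

0.735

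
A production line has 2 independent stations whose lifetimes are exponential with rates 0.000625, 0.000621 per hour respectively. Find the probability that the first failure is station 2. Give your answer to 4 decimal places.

0.4984

The time to first failure is exponential with rate Σλ = 0.000625 + 0.000621 = 0.001246.
P(station 2 first) = λ_2/Σλ = 0.000621/0.001246 ≈ 0.4984.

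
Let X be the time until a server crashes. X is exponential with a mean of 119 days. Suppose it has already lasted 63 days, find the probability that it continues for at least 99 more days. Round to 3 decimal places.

0.435

The rate is λ = 1/119 = 0.00840336 per day.
P(X > s+t | X > s) = e^(−λ(s+t))/e^(−λs) = e^(−λt), independent of s = 63.
P(X > 99) = e^(−0.83193) ≈ 0.435.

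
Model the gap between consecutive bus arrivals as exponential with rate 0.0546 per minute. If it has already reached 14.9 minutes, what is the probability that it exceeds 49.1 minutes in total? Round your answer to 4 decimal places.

By the memoryless property, P(X > 14.9+34.2 | X > 14.9) = P(X > 34.2).
P(X > 34.2) = e^(−1.8673) ≈ 0.1545.

0.1545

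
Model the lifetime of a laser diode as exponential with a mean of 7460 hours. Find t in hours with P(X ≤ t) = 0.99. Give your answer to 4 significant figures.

The rate is λ = 1/7460 = 0.000134048 per hour.
Set 1 − e^(−λt) = 0.99, so t = −ln(0.01)/λ = 4.6052/0.000134048 ≈ 34354.6 hours.

34350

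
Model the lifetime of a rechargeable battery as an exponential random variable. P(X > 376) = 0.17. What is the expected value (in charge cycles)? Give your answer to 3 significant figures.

212

e^(−λ·376) = 0.17 ⇒ λ = −ln(0.17)/376 = 0.00471265.
Mean = 1/λ = 212.195 charge cycles.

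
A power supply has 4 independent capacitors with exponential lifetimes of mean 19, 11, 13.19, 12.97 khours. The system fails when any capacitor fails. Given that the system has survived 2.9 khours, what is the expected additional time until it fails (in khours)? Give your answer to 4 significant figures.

3.373

First-failure rate Σλ = 1/19 + 1/11 + 1/13.19 + 1/12.97 = 0.296457.
By memorylessness the expected residual is 1/Σλ = 3.37317 khours, regardless of the 2.9 already elapsed.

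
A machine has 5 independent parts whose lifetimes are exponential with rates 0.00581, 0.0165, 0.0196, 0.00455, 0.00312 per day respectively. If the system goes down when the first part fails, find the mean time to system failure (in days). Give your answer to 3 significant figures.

20.2

The time to first failure is exponential with rate Σλ = 0.00581 + 0.0165 + 0.0196 + 0.00455 + 0.00312 = 0.04958.
E[min] = 1/Σλ = 1/0.04958 = 20.1694 days.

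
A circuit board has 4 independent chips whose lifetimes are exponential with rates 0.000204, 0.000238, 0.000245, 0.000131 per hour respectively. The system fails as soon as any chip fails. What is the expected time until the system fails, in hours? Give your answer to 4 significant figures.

1222

The time to first failure is exponential with rate Σλ = 0.000204 + 0.000238 + 0.000245 + 0.000131 = 0.000818.
E[min] = 1/Σλ = 1/0.000818 = 1222.49 hours.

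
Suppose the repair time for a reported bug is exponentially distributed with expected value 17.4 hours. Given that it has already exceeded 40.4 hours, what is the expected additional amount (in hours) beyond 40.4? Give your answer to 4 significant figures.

The rate is λ = 1/17.4 = 0.0574713 per hour.
By memorylessness, the remaining amount past any threshold is again Exp(λ) with mean 1/λ = 17.4 hours.

17.40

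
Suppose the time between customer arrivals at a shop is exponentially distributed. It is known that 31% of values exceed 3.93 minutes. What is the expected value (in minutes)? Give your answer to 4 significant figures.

3.356

e^(−λ·3.93) = 0.31 ⇒ λ = −ln(0.31)/3.93 = 0.298011.
Mean = 1/λ = 3.35558 minutes.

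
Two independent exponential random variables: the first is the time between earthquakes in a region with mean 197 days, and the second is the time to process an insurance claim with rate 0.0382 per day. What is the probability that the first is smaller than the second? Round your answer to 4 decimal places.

0.1173

λ_1 = 1/197 = 0.00507614, λ_2 = 0.0382.
For independent exponentials, P(the first < the second) = λ_1/(λ_1+λ_2) = 0.00507614/0.0432761 ≈ 0.1173.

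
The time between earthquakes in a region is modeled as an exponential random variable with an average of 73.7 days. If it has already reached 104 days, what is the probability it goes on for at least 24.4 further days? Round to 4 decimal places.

The rate is λ = 1/73.7 = 0.0135685 per day.
P(X > s+t | X > s) = e^(−λ(s+t))/e^(−λs) = e^(−λt), independent of s = 104.
P(X > 24.4) = e^(−0.33107) ≈ 0.7182.

0.7182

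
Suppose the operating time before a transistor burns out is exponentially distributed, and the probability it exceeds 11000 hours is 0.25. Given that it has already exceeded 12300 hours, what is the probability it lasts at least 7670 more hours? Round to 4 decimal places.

From e^(−λ·11000) = 0.25, λ = −ln(0.25)/11000 = 0.000126027.
Memoryless: P(X > 12300+7670 | X > 12300) = P(X > 7670) = e^(−0.000126027·7670) ≈ 0.3804.

0.3804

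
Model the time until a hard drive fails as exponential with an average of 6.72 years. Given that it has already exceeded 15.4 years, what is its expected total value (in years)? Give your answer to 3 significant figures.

The rate is λ = 1/6.72 = 0.14881 per year.
By memorylessness, E[X | X > 15.4] = 15.4 + 1/λ = 15.4 + 6.72 = 22.12 years.

22.1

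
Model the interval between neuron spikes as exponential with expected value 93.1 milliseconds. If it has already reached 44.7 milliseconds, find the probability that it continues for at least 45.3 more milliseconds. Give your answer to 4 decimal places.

0.6147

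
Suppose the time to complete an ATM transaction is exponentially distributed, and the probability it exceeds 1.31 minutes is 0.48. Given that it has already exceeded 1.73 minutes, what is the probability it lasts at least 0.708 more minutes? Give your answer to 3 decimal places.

0.673

From e^(−λ·1.31) = 0.48, λ = −ln(0.48)/1.31 = 0.560282.
Memoryless: P(X > 1.73+0.708 | X > 1.73) = P(X > 0.708) = e^(−0.560282·0.708) ≈ 0.673.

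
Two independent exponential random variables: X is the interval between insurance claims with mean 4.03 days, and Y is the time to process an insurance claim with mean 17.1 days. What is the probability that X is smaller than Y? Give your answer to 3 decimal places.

0.809

λ_1 = 1/4.03 = 0.248139, λ_2 = 1/17.1 = 0.0584795.
For independent exponentials, P(X < Y) = λ_1/(λ_1+λ_2) = 0.248139/0.306618 ≈ 0.809.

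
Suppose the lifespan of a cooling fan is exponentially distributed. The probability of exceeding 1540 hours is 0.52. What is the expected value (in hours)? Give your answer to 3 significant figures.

2360

e^(−λ·1540) = 0.52 ⇒ λ = −ln(0.52)/1540 = 0.000424628.
Mean = 1/λ = 2355 hours.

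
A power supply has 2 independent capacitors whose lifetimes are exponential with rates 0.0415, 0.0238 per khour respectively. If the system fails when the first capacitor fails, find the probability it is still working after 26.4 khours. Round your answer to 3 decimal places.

0.178

The time to first failure is exponential with rate Σλ = 0.0415 + 0.0238 = 0.0653.
P(min > 26.4) = e^(−0.0653·26.4) = e^(−1.7239) ≈ 0.178.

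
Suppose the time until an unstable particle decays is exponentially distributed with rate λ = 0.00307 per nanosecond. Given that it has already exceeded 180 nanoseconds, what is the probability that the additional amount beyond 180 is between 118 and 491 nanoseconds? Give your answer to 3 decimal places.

0.475

Memoryless: the residual past 180 is again Exp(λ).
P(118 < residual < 491) = e^(−λ·118) − e^(−λ·491) = 0.69610 − 0.22149 ≈ 0.475.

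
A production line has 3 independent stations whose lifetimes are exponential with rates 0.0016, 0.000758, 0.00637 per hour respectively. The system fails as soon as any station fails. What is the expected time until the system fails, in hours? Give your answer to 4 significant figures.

114.6

The time to first failure is exponential with rate Σλ = 0.0016 + 0.000758 + 0.00637 = 0.008728.
E[min] = 1/Σλ = 1/0.008728 = 114.574 hours.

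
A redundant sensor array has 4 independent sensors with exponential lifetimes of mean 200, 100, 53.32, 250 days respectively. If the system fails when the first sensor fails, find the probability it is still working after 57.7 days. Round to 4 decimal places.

0.1132

The first failure time is exponential with rate Σλ_i = 1/200 + 1/100 + 1/53.32 + 1/250 = 0.0377547 per day.
P(min > 57.7) = e^(−0.0377547·57.7) = e^(−2.1784) ≈ 0.1132.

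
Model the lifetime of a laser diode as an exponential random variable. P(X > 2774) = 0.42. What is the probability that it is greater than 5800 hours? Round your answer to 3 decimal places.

e^(−λ·2774) = 0.42 ⇒ λ = −ln(0.42)/2774 = 0.000312726.
P(X > 5800) = e^(−0.000312726·5800) = e^(−1.8138) ≈ 0.163.

0.163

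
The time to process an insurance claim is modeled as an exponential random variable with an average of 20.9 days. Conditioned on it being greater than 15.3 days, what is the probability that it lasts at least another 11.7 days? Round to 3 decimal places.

The rate is λ = 1/20.9 = 0.0478469 per day.
The exponential is memoryless, so the remaining time is again Exp(λ): the condition X > 15.3 is irrelevant.
P(X > 11.7) = e^(−0.55981) ≈ 0.571.

0.571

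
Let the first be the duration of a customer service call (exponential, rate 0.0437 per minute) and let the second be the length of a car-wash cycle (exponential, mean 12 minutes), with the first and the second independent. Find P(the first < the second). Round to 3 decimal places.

0.344

λ_1 = 0.0437, λ_2 = 1/12 = 0.0833333.
For independent exponentials, P(the first < the second) = λ_1/(λ_1+λ_2) = 0.0437/0.127033 ≈ 0.344.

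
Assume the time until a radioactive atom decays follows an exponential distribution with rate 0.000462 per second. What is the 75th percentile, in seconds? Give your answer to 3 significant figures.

Set 1 − e^(−λt) = 0.75, so t = −ln(0.25)/λ = 1.3863/0.000462 ≈ 3000.64 seconds.

3000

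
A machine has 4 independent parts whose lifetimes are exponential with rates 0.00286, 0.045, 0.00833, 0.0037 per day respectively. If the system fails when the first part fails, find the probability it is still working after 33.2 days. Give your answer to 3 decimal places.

0.137

The time to first failure is exponential with rate Σλ = 0.00286 + 0.045 + 0.00833 + 0.0037 = 0.05989.
P(min > 33.2) = e^(−0.05989·33.2) = e^(−1.9883) ≈ 0.137.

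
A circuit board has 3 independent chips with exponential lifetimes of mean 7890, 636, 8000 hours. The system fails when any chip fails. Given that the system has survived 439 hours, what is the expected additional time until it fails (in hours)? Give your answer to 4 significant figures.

First-failure rate Σλ = 1/7890 + 1/636 + 1/8000 = 0.00182407.
By memorylessness the expected residual is 1/Σλ = 548.225 hours, regardless of the 439 already elapsed.

548.2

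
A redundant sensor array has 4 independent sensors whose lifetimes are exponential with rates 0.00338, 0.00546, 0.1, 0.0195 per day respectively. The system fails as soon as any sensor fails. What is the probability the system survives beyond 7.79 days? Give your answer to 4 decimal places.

The time to first failure is exponential with rate Σλ = 0.00338 + 0.00546 + 0.1 + 0.0195 = 0.12834.
P(min > 7.79) = e^(−0.12834·7.79) = e^(−0.99977) ≈ 0.3680.

0.3680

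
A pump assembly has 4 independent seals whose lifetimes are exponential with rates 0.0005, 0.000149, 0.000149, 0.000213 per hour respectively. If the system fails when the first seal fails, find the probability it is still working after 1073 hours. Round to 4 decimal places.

0.3380

The time to first failure is exponential with rate Σλ = 0.0005 + 0.000149 + 0.000149 + 0.000213 = 0.001011.
P(min > 1073) = e^(−0.001011·1073) = e^(−1.0848) ≈ 0.3380.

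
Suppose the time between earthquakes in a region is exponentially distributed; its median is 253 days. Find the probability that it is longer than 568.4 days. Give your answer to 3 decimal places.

For an exponential, median = ln(2)/λ, so λ = ln 2 / 253 = 0.00273971 per day.
P(X > 568.4) = e^(−λ·568.4) = e^(−1.5573) ≈ 0.211.

0.211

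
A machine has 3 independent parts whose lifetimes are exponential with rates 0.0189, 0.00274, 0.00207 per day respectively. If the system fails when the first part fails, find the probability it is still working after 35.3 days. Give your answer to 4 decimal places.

0.4330

The time to first failure is exponential with rate Σλ = 0.0189 + 0.00274 + 0.00207 = 0.02371.
P(min > 35.3) = e^(−0.02371·35.3) = e^(−0.83696) ≈ 0.4330.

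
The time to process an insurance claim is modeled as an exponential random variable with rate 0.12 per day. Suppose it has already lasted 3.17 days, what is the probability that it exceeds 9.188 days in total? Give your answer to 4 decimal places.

The exponential is memoryless, so the remaining time is again Exp(λ): the condition X > 3.17 is irrelevant.
P(X > 6.018) = e^(−0.72216) ≈ 0.4857.

0.4857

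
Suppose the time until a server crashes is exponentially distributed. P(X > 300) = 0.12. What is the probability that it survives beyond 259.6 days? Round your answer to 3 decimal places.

0.160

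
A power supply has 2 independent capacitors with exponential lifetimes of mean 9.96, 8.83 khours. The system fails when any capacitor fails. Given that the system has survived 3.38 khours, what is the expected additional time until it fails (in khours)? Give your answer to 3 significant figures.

4.68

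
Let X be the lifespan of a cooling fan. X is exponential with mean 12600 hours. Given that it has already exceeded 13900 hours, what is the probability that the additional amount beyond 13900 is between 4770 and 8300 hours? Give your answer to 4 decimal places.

0.1673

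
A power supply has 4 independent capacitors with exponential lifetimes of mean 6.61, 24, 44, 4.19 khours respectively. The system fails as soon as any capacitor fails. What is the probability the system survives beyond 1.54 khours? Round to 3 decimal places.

The first failure time is exponential with rate Σλ_i = 1/6.61 + 1/24 + 1/44 + 1/4.19 = 0.454343 per khour.
P(min > 1.54) = e^(−0.454343·1.54) = e^(−0.69969) ≈ 0.497.

0.497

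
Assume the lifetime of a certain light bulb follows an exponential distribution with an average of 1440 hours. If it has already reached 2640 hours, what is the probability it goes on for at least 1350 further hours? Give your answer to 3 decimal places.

0.392

The rate is λ = 1/1440 = 0.000694444 per hour.
The exponential is memoryless, so the remaining time is again Exp(λ): the condition X > 2640 is irrelevant.
P(X > 1350) = e^(−0.9375) ≈ 0.392.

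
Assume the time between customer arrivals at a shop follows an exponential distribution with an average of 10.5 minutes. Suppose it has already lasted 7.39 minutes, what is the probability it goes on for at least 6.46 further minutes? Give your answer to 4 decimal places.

0.5405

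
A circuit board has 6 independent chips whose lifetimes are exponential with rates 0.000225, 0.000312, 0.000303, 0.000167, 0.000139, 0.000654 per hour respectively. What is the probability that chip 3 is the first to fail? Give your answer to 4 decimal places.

0.1683

The time to first failure is exponential with rate Σλ = 0.000225 + 0.000312 + 0.000303 + 0.000167 + 0.000139 + 0.000654 = 0.0018.
P(chip 3 first) = λ_3/Σλ = 0.000303/0.0018 ≈ 0.1683.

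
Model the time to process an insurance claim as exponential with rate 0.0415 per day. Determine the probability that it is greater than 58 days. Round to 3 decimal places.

P(X > 58) = e^(−λ·58) = e^(−2.407) ≈ 0.090.

0.090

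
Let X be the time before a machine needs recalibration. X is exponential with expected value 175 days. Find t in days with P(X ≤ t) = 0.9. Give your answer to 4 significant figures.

The rate is λ = 1/175 = 0.00571429 per day.
Set 1 − e^(−λt) = 0.9, so t = −ln(0.1)/λ = 2.3026/0.00571429 ≈ 402.952 days.

403.0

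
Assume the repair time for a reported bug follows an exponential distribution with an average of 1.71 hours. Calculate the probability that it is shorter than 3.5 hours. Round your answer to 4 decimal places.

0.8709

The rate is λ = 1/1.71 = 0.584795 per hour.
P(X ≤ 3.5) = 1 − e^(−λ·3.5) = 1 − e^(−2.0468) ≈ 0.8709.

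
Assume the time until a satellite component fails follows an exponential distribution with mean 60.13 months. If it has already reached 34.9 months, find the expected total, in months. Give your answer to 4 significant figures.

The rate is λ = 1/60.13 = 0.0166306 per month.
By memorylessness, E[X | X > 34.9] = 34.9 + 1/λ = 34.9 + 60.13 = 95.03 months.

95.03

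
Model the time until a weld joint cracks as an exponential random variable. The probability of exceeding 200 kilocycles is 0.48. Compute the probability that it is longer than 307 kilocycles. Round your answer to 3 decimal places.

0.324

e^(−λ·200) = 0.48 ⇒ λ = −ln(0.48)/200 = 0.00366985.
P(X > 307) = e^(−0.00366985·307) = e^(−1.1266) ≈ 0.324.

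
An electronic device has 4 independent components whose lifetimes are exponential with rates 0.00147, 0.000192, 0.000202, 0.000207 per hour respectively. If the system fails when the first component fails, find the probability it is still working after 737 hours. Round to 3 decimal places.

0.217

The time to first failure is exponential with rate Σλ = 0.00147 + 0.000192 + 0.000202 + 0.000207 = 0.002071.
P(min > 737) = e^(−0.002071·737) = e^(−1.5263) ≈ 0.217.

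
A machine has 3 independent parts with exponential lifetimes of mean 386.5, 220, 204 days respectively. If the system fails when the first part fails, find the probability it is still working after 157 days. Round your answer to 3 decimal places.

0.151

The first failure time is exponential with rate Σλ_i = 1/386.5 + 1/220 + 1/204 = 0.0120347 per day.
P(min > 157) = e^(−0.0120347·157) = e^(−1.8895) ≈ 0.151.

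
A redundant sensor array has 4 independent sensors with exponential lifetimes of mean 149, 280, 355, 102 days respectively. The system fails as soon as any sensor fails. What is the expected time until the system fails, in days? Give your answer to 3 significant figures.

The first failure time is exponential with rate Σλ_i = 1/149 + 1/280 + 1/355 + 1/102 = 0.0229037 per day.
E[min] = 1/Σλ = 1/0.0229037 = 43.6611 days.

43.7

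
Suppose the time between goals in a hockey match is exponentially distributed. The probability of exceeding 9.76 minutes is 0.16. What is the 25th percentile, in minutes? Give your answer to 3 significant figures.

1.53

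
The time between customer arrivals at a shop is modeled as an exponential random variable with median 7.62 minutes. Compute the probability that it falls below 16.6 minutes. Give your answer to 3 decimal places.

For an exponential, median = ln(2)/λ, so λ = ln 2 / 7.62 = 0.0909642 per minute.
P(X ≤ 16.6) = 1 − e^(−λ·16.6) = 1 − e^(−1.51) ≈ 0.779.

0.779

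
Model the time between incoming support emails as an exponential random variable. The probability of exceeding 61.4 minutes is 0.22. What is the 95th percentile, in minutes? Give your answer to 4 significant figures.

121.5

e^(−λ·61.4) = 0.22 ⇒ λ = −ln(0.22)/61.4 = 0.0246601.
95th percentile: 1 − e^(−λt) = 0.95, t = −ln(0.05)/λ = 121.481 minutes.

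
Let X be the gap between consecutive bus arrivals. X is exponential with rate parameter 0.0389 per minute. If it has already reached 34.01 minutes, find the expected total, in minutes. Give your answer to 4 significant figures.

59.72

By memorylessness, E[X | X > 34.01] = 34.01 + 1/λ = 34.01 + 25.7069 = 59.7169 minutes.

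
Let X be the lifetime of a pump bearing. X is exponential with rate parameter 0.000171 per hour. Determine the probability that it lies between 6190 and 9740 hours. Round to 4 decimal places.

P(6190 < X < 9740) = e^(−λ·6190) − e^(−λ·9740) = 0.34698 − 0.18909 ≈ 0.1579.

0.1579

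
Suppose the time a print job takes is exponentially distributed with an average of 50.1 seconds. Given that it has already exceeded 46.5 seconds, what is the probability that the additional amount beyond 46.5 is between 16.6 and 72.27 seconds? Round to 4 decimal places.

0.4816

The rate is λ = 1/50.1 = 0.0199601 per second.
Memoryless: the residual past 46.5 is again Exp(λ).
P(16.6 < residual < 72.27) = e^(−λ·16.6) − e^(−λ·72.27) = 0.71796 − 0.23633 ≈ 0.4816.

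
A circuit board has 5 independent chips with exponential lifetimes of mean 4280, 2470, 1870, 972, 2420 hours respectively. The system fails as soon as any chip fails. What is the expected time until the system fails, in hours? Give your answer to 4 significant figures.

382.4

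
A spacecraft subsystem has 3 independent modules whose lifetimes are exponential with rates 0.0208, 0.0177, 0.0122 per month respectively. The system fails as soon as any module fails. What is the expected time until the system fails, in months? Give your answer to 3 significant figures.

19.7

The time to first failure is exponential with rate Σλ = 0.0208 + 0.0177 + 0.0122 = 0.0507.
E[min] = 1/Σλ = 1/0.0507 = 19.7239 months.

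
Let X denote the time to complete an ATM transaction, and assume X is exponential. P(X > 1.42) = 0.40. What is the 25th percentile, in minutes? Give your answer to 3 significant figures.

0.446

e^(−λ·1.42) = 0.40 ⇒ λ = −ln(0.40)/1.42 = 0.645275.
25th percentile: 1 − e^(−λt) = 0.25, t = −ln(0.75)/λ = 0.445829 minutes.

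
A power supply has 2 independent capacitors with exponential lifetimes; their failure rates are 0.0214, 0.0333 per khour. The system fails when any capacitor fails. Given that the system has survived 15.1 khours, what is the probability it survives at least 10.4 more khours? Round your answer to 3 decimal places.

0.566

Time to first failure ~ Exp(Σλ) with Σλ = 0.0547.
By memorylessness, P(T > 15.1+10.4 | T > 15.1) = P(T > 10.4) = e^(−0.0547·10.4) ≈ 0.566.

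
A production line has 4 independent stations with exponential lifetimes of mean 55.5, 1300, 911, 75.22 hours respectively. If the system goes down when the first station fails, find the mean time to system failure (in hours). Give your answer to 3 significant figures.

30.1

The first failure time is exponential with rate Σλ_i = 1/55.5 + 1/1300 + 1/911 + 1/75.22 = 0.0331793 per hour.
E[min] = 1/Σλ = 1/0.0331793 = 30.1393 hours.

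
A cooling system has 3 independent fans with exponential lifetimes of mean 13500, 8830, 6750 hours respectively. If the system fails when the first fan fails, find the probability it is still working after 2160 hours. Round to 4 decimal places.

0.4845

The first failure time is exponential with rate Σλ_i = 1/13500 + 1/8830 + 1/6750 = 0.000335473 per hour.
P(min > 2160) = e^(−0.000335473·2160) = e^(−0.72462) ≈ 0.4845.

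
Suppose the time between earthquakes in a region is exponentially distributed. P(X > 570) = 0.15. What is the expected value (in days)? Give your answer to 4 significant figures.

300.5

e^(−λ·570) = 0.15 ⇒ λ = −ln(0.15)/570 = 0.00332828.
Mean = 1/λ = 300.455 days.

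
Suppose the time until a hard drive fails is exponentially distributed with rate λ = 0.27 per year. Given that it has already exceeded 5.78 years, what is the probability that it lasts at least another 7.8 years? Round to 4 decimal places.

The exponential is memoryless, so the remaining time is again Exp(λ): the condition X > 5.78 is irrelevant.
P(X > 7.8) = e^(−2.106) ≈ 0.1217.

0.1217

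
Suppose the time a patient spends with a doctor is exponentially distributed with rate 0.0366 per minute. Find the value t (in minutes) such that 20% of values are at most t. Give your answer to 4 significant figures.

Set 1 − e^(−λt) = 0.2, so t = −ln(0.8)/λ = 0.22314/0.0366 ≈ 6.09682 minutes.

6.097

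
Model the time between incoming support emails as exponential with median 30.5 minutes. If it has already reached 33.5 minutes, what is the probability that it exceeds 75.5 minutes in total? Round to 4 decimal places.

For an exponential, median = ln(2)/λ, so λ = ln 2 / 30.5 = 0.0227261 per minute.
By the memoryless property, P(X > 33.5+42 | X > 33.5) = P(X > 42).
P(X > 42) = e^(−0.9545) ≈ 0.3850.

0.3850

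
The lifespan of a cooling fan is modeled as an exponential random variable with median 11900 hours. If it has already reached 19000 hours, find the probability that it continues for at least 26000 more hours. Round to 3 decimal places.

0.220

For an exponential, median = ln(2)/λ, so λ = ln 2 / 11900 = 0.0000582477 per hour.
P(X > s+t | X > s) = e^(−λ(s+t))/e^(−λs) = e^(−λt), independent of s = 19000.
P(X > 26000) = e^(−1.5144) ≈ 0.220.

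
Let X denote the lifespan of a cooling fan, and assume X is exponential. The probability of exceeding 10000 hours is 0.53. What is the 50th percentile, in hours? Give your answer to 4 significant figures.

10920

e^(−λ·10000) = 0.53 ⇒ λ = −ln(0.53)/10000 = 0.0000634878.
50th percentile: 1 − e^(−λt) = 0.5, t = −ln(0.5)/λ = 10917.8 hours.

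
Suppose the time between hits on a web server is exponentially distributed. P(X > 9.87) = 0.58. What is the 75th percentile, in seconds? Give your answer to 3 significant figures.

e^(−λ·9.87) = 0.58 ⇒ λ = −ln(0.58)/9.87 = 0.0551902.
75th percentile: 1 − e^(−λt) = 0.75, t = −ln(0.25)/λ = 25.1185 seconds.

25.1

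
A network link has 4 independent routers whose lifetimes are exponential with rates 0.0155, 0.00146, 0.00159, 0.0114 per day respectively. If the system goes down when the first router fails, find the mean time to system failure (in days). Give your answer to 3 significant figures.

33.4

The time to first failure is exponential with rate Σλ = 0.0155 + 0.00146 + 0.00159 + 0.0114 = 0.02995.
E[min] = 1/Σλ = 1/0.02995 = 33.389 days.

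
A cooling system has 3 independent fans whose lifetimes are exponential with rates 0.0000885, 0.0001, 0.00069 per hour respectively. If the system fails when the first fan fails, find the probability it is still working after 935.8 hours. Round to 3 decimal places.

0.440

The time to first failure is exponential with rate Σλ = 0.0000885 + 0.0001 + 0.00069 = 0.0008785.
P(min > 935.8) = e^(−0.0008785·935.8) = e^(−0.8221) ≈ 0.440.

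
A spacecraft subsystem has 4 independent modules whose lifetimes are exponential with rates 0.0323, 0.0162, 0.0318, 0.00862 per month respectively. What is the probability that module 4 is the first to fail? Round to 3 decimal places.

The time to first failure is exponential with rate Σλ = 0.0323 + 0.0162 + 0.0318 + 0.00862 = 0.08892.
P(module 4 first) = λ_4/Σλ = 0.00862/0.08892 ≈ 0.097.

0.097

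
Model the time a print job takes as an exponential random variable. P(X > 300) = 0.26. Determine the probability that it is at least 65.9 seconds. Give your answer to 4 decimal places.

0.7439

e^(−λ·300) = 0.26 ⇒ λ = −ln(0.26)/300 = 0.00449025.
P(X > 65.9) = e^(−0.00449025·65.9) = e^(−0.29591) ≈ 0.7439.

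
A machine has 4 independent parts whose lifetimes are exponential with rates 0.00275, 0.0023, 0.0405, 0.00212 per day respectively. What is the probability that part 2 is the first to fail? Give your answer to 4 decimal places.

0.0482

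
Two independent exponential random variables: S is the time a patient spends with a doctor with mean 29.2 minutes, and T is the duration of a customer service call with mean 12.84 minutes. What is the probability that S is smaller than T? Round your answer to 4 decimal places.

0.3054

λ_1 = 1/29.2 = 0.0342466, λ_2 = 1/12.84 = 0.0778816.
For independent exponentials, P(S < T) = λ_1/(λ_1+λ_2) = 0.0342466/0.112128 ≈ 0.3054.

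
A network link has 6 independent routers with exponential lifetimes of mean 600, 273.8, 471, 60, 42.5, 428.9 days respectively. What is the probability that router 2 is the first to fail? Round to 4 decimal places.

0.0731

Rates: λ_i = 1/mean_i → 0.00166667, 0.0036523, 0.00212314, 0.0166667, 0.0235294, 0.00233155; Σλ = 0.0499697.
P(router 2 first) = λ_2/Σλ = 0.0036523/0.0499697 ≈ 0.0731.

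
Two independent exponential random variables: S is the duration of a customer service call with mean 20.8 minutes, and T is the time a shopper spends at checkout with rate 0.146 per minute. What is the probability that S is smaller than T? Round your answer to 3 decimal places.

λ_1 = 1/20.8 = 0.0480769, λ_2 = 0.146.
For independent exponentials, P(S < T) = λ_1/(λ_1+λ_2) = 0.0480769/0.194077 ≈ 0.248.

0.248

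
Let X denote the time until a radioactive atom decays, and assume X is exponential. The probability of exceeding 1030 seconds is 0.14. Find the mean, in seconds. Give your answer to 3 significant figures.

524

e^(−λ·1030) = 0.14 ⇒ λ = −ln(0.14)/1030 = 0.00190885.
Mean = 1/λ = 523.876 seconds.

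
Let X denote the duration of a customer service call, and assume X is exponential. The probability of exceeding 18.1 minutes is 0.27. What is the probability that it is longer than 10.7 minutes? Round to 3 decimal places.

e^(−λ·18.1) = 0.27 ⇒ λ = −ln(0.27)/18.1 = 0.0723389.
P(X > 10.7) = e^(−0.0723389·10.7) = e^(−0.77403) ≈ 0.461.

0.461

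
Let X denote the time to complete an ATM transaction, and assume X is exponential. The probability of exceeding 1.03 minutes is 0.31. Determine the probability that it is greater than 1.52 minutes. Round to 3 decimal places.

e^(−λ·1.03) = 0.31 ⇒ λ = −ln(0.31)/1.03 = 1.13707.
P(X > 1.52) = e^(−1.13707·1.52) = e^(−1.7283) ≈ 0.178.

0.178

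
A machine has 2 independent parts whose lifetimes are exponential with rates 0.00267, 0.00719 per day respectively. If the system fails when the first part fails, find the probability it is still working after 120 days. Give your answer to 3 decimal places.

0.306

The time to first failure is exponential with rate Σλ = 0.00267 + 0.00719 = 0.00986.
P(min > 120) = e^(−0.00986·120) = e^(−1.1832) ≈ 0.306.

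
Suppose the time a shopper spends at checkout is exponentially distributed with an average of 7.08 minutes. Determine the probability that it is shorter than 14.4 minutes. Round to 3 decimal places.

0.869

The rate is λ = 1/7.08 = 0.141243 per minute.
P(X ≤ 14.4) = 1 − e^(−λ·14.4) = 1 − e^(−2.0339) ≈ 0.869.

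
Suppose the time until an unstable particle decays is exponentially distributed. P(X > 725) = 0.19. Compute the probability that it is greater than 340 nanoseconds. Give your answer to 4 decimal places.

e^(−λ·725) = 0.19 ⇒ λ = −ln(0.19)/725 = 0.00229066.
P(X > 340) = e^(−0.00229066·340) = e^(−0.77883) ≈ 0.4589.

0.4589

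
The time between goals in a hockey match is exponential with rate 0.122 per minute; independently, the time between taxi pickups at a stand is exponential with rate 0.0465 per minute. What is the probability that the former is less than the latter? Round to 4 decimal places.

0.7240

λ_1 = 0.122, λ_2 = 0.0465.
For independent exponentials, P(the former < the latter) = λ_1/(λ_1+λ_2) = 0.122/0.1685 ≈ 0.7240.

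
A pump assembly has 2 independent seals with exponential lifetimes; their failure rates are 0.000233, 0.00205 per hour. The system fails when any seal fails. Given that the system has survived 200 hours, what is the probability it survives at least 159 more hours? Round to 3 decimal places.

0.696

Time to first failure ~ Exp(Σλ) with Σλ = 0.002283.
By memorylessness, P(T > 200+159 | T > 200) = P(T > 159) = e^(−0.002283·159) ≈ 0.696.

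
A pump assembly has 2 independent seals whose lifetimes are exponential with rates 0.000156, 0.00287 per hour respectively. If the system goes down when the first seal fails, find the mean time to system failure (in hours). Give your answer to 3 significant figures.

330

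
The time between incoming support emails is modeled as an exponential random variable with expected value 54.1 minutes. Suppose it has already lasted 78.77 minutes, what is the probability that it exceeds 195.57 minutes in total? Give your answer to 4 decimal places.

The rate is λ = 1/54.1 = 0.0184843 per minute.
P(X > s+t | X > s) = e^(−λ(s+t))/e^(−λs) = e^(−λt), independent of s = 78.77.
P(X > 116.8) = e^(−2.159) ≈ 0.1154.

0.1154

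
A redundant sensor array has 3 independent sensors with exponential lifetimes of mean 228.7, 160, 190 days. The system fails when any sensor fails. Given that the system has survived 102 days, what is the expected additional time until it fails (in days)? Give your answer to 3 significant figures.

First-failure rate Σλ = 1/228.7 + 1/160 + 1/190 = 0.0158857.
By memorylessness the expected residual is 1/Σλ = 62.9497 days, regardless of the 102 already elapsed.

62.9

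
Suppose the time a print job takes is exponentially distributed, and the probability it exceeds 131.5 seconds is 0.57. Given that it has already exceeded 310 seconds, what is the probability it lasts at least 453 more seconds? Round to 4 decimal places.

0.1442

From e^(−λ·131.5) = 0.57, λ = −ln(0.57)/131.5 = 0.00427467.
Memoryless: P(X > 310+453 | X > 310) = P(X > 453) = e^(−0.00427467·453) ≈ 0.1442.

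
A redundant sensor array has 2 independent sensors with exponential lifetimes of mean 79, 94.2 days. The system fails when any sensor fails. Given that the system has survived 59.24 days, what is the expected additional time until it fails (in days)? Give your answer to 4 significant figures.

First-failure rate Σλ = 1/79 + 1/94.2 = 0.0232739.
By memorylessness the expected residual is 1/Σλ = 42.9665 days, regardless of the 59.24 already elapsed.

42.97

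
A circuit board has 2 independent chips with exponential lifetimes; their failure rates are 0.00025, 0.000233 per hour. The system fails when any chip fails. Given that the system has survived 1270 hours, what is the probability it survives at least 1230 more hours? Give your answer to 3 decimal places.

0.552

Time to first failure ~ Exp(Σλ) with Σλ = 0.000483.
By memorylessness, P(T > 1270+1230 | T > 1270) = P(T > 1230) = e^(−0.000483·1230) ≈ 0.552.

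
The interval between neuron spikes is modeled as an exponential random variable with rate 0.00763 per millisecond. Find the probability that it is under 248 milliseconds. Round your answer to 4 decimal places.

P(X ≤ 248) = 1 − e^(−λ·248) = 1 − e^(−1.8922) ≈ 0.8493.

0.8493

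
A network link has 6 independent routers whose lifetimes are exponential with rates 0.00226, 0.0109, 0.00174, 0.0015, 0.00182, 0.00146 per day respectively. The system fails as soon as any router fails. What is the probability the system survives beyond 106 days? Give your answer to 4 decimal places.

The time to first failure is exponential with rate Σλ = 0.00226 + 0.0109 + 0.00174 + 0.0015 + 0.00182 + 0.00146 = 0.01968.
P(min > 106) = e^(−0.01968·106) = e^(−2.0861) ≈ 0.1242.

0.1242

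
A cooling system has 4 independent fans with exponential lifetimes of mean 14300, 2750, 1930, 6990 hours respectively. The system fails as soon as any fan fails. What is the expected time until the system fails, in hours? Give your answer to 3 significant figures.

913

The first failure time is exponential with rate Σλ_i = 1/14300 + 1/2750 + 1/1930 + 1/6990 = 0.00109476 per hour.
E[min] = 1/Σλ = 1/0.00109476 = 913.44 hours.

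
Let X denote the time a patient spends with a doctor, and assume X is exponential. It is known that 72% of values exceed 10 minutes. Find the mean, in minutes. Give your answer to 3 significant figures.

30.4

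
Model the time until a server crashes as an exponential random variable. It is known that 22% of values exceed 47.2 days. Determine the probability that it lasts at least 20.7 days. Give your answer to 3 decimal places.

0.515

e^(−λ·47.2) = 0.22 ⇒ λ = −ln(0.22)/47.2 = 0.032079.
P(X > 20.7) = e^(−0.032079·20.7) = e^(−0.66403) ≈ 0.515.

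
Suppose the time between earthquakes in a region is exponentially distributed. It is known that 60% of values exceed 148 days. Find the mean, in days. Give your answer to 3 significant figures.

290

e^(−λ·148) = 0.60 ⇒ λ = −ln(0.60)/148 = 0.00345152.
Mean = 1/λ = 289.727 days.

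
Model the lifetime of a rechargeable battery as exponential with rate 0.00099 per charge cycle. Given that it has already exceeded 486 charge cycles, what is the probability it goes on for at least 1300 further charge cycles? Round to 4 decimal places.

0.2761

The exponential is memoryless, so the remaining time is again Exp(λ): the condition X > 486 is irrelevant.
P(X > 1300) = e^(−1.287) ≈ 0.2761.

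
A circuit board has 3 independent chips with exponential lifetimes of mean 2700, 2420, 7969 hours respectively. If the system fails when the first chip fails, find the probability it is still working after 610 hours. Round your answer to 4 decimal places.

The first failure time is exponential with rate Σλ_i = 1/2700 + 1/2420 + 1/7969 = 0.00090908 per hour.
P(min > 610) = e^(−0.00090908·610) = e^(−0.55454) ≈ 0.5743.

0.5743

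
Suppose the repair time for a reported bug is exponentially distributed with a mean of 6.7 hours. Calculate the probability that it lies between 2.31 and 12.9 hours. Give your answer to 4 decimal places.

The rate is λ = 1/6.7 = 0.149254 per hour.
P(2.31 < X < 12.9) = e^(−λ·2.31) − e^(−λ·12.9) = 0.70838 − 0.14582 ≈ 0.5626.

0.5626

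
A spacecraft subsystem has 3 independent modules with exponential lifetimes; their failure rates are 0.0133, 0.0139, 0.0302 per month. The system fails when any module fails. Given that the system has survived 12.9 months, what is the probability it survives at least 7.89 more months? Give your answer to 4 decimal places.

Time to first failure ~ Exp(Σλ) with Σλ = 0.0574.
By memorylessness, P(T > 12.9+7.89 | T > 12.9) = P(T > 7.89) = e^(−0.0574·7.89) ≈ 0.6358.

0.6358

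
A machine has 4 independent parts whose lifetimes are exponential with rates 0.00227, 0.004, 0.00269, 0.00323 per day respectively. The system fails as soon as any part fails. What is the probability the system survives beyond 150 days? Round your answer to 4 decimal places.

0.1607

The time to first failure is exponential with rate Σλ = 0.00227 + 0.004 + 0.00269 + 0.00323 = 0.01219.
P(min > 150) = e^(−0.01219·150) = e^(−1.8285) ≈ 0.1607.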